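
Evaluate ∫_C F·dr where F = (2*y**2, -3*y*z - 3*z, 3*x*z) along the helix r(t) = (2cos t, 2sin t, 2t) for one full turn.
12*pi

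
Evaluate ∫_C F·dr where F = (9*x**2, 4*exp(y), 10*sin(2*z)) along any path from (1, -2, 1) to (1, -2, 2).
5*cos(2) - 5*cos(4)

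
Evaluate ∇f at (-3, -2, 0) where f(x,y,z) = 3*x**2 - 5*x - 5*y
(-23, -5, 0)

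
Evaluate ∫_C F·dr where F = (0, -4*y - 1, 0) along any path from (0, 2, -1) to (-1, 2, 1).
0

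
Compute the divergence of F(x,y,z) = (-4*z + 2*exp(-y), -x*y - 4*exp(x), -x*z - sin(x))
-2*x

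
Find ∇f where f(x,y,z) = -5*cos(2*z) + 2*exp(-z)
(0, 0, 10*sin(2*z) - 2*exp(-z))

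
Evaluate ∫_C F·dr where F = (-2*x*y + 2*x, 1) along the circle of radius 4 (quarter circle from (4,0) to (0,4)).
92/3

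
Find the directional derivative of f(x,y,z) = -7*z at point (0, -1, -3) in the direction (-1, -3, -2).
sqrt(14)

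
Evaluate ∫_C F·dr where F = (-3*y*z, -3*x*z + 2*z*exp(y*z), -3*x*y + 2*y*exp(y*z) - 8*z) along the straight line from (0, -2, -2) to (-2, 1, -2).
-2*exp(4) - 12 + 2*exp(-2)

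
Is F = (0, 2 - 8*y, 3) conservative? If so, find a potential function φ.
Yes, F is conservative. φ = -4*y**2 + 2*y + 3*z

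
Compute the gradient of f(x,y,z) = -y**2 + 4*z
(0, -2*y, 4)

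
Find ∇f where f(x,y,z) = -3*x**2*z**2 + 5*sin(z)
(-6*x*z**2, 0, -6*x**2*z + 5*cos(z))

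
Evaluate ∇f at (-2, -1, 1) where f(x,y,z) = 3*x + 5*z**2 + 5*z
(3, 0, 15)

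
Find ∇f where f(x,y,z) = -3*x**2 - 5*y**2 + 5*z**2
(-6*x, -10*y, 10*z)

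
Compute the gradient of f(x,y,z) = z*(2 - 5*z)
(0, 0, 2 - 10*z)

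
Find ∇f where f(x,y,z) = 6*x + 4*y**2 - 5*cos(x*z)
(5*z*sin(x*z) + 6, 8*y, 5*x*sin(x*z))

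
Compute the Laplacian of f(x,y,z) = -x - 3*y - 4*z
0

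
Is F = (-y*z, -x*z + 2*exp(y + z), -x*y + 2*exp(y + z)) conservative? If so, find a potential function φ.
Yes, F is conservative. φ = -x*y*z + 2*exp(y + z)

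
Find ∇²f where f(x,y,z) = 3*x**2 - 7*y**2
-8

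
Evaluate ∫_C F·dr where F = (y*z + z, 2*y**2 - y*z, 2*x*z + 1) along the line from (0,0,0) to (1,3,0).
18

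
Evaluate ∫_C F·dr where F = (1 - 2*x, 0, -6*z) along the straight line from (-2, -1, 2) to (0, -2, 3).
-9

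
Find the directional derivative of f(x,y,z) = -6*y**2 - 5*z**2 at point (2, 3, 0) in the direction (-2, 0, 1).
0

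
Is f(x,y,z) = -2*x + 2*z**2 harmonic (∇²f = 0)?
No, ∇²f = 4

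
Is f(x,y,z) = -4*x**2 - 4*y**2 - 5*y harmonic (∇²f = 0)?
No, ∇²f = -16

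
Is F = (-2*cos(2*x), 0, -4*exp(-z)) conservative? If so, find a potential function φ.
Yes, F is conservative. φ = -sin(2*x) + 4*exp(-z)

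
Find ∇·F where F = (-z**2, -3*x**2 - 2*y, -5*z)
-7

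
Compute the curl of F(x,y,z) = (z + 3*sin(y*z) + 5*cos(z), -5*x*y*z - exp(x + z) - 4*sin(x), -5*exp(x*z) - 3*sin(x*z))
(5*x*y + exp(x + z), 3*y*cos(y*z) + 5*z*exp(x*z) + 3*z*cos(x*z) - 5*sin(z) + 1, -5*y*z - 3*z*cos(y*z) - exp(x + z) - 4*cos(x))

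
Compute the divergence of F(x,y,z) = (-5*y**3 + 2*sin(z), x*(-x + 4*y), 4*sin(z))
4*x + 4*cos(z)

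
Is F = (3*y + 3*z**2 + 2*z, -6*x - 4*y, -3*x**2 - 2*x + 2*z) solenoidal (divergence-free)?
No, ∇·F = -2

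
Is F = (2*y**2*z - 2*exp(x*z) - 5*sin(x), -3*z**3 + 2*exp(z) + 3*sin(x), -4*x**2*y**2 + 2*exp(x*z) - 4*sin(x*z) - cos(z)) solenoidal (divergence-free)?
No, ∇·F = 2*x*exp(x*z) - 4*x*cos(x*z) - 2*z*exp(x*z) + sin(z) - 5*cos(x)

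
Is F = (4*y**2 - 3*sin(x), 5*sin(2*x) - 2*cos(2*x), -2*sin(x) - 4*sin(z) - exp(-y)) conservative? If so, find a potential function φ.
No, ∇×F = (exp(-y), 2*cos(x), -8*y + 4*sin(2*x) + 10*cos(2*x)) ≠ 0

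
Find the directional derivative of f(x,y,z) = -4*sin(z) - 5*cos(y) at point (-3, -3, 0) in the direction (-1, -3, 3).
3*sqrt(19)*(-4 + 5*sin(3))/19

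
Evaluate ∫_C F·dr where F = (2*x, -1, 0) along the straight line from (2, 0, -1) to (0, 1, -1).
-5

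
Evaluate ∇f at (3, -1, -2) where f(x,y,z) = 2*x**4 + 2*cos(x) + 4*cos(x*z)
(-2*sin(3) - 8*sin(6) + 216, 0, 12*sin(6))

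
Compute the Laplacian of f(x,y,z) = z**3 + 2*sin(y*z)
-2*y**2*sin(y*z) - 2*z**2*sin(y*z) + 6*z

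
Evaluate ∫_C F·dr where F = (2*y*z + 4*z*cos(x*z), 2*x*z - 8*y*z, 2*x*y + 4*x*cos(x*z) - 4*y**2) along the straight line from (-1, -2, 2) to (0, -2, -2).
4*sin(2) + 56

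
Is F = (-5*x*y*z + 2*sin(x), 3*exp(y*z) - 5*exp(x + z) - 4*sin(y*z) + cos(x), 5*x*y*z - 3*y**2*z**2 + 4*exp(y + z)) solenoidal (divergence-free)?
No, ∇·F = 5*x*y - 6*y**2*z - 5*y*z + 3*z*exp(y*z) - 4*z*cos(y*z) + 4*exp(y + z) + 2*cos(x)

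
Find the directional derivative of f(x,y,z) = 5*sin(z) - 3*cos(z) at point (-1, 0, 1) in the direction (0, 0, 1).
3*sin(1) + 5*cos(1)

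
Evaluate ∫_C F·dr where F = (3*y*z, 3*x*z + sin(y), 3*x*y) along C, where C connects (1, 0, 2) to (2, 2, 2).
25 - cos(2)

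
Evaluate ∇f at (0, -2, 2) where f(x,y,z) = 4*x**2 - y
(0, -1, 0)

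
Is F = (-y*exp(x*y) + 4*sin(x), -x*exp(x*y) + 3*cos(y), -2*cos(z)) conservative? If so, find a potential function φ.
Yes, F is conservative. φ = -exp(x*y) + 3*sin(y) - 2*sin(z) - 4*cos(x)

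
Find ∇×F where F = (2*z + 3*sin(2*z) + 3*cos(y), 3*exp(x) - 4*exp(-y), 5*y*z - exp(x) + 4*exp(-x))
(5*z, exp(x) + 6*cos(2*z) + 2 + 4*exp(-x), 3*exp(x) + 3*sin(y))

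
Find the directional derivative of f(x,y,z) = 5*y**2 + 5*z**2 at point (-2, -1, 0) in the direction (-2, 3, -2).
-30*sqrt(17)/17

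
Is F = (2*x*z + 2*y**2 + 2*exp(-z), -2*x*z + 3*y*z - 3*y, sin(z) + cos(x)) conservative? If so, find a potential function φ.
No, ∇×F = (2*x - 3*y, 2*x + sin(x) - 2*exp(-z), -4*y - 2*z) ≠ 0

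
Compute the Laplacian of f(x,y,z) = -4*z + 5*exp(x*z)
5*(x**2 + z**2)*exp(x*z)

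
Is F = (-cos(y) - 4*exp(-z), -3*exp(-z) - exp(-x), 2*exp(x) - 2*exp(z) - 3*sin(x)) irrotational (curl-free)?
No, ∇×F = (-3*exp(-z), -2*exp(x) + 3*cos(x) + 4*exp(-z), -sin(y) + exp(-x))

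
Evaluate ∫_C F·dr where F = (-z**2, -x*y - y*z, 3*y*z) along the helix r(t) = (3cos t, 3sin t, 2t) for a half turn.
-66 + 12*pi**2 + 81*pi/2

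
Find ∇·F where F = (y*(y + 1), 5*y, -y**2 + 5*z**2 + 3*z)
10*z + 8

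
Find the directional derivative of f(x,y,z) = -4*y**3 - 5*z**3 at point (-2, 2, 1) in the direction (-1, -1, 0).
24*sqrt(2)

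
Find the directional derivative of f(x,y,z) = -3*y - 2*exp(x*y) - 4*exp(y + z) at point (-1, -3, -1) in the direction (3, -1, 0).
sqrt(10)*(4 + 3*exp(4) + 16*exp(7))*exp(-4)/10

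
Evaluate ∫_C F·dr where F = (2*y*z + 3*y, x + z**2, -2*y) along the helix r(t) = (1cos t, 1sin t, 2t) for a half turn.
-9*pi - pi**2 - 8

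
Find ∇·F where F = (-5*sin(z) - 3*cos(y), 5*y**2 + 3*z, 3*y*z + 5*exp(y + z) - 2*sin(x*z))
-2*x*cos(x*z) + 13*y + 5*exp(y + z)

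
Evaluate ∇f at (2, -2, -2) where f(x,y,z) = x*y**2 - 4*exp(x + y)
(0, -12, 0)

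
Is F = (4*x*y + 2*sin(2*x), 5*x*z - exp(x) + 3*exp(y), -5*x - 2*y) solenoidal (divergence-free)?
No, ∇·F = 4*y + 3*exp(y) + 4*cos(2*x)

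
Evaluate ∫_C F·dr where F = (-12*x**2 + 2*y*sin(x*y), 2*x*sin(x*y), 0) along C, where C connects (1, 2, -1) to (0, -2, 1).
2*cos(2) + 2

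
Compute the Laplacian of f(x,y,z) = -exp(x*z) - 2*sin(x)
-x**2*exp(x*z) - z**2*exp(x*z) + 2*sin(x)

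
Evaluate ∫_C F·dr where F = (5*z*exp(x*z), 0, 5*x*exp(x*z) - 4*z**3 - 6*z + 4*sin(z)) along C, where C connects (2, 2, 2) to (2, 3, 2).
0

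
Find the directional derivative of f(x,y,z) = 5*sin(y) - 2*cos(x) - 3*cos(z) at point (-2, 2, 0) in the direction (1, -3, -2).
-sqrt(14)*(15*cos(2) + 2*sin(2))/14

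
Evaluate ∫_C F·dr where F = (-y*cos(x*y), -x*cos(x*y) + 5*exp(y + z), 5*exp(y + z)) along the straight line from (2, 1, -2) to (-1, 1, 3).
-5*exp(-1) + sin(1) + sin(2) + 5*exp(4)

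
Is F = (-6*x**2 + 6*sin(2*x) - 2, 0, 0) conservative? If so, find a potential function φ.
Yes, F is conservative. φ = -2*x**3 - 2*x - 3*cos(2*x)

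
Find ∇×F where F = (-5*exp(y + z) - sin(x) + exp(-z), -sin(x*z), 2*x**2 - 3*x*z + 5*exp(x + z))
(x*cos(x*z), ((-4*x + 3*z - 5*exp(x + z) - 5*exp(y + z))*exp(z) - 1)*exp(-z), -z*cos(x*z) + 5*exp(y + z))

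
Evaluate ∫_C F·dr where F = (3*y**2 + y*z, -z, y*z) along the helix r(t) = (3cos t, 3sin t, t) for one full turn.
3*pi*(-3*pi - 2)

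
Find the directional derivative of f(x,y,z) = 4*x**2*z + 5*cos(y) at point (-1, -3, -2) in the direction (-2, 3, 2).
3*sqrt(17)*(-8 + 5*sin(3))/17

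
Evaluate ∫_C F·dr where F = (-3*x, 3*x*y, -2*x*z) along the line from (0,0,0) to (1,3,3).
3/2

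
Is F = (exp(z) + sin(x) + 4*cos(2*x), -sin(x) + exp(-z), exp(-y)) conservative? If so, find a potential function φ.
No, ∇×F = (exp(-z) - exp(-y), exp(z), -cos(x)) ≠ 0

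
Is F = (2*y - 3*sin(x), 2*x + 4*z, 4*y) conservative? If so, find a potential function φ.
Yes, F is conservative. φ = 2*x*y + 4*y*z + 3*cos(x)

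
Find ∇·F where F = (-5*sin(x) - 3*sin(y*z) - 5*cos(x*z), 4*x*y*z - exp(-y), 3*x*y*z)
3*x*y + 4*x*z + 5*z*sin(x*z) - 5*cos(x) + exp(-y)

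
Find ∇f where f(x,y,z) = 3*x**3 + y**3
(9*x**2, 3*y**2, 0)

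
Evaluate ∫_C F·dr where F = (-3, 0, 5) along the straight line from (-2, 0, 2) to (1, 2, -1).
-24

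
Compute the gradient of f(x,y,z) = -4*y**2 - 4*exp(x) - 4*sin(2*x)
(-4*exp(x) - 8*cos(2*x), -8*y, 0)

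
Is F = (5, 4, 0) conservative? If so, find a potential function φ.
Yes, F is conservative. φ = 5*x + 4*y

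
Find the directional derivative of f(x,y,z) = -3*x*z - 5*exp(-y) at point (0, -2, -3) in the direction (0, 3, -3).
5*sqrt(2)*exp(2)/2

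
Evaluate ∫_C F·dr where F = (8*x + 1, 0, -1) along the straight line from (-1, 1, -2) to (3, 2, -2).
36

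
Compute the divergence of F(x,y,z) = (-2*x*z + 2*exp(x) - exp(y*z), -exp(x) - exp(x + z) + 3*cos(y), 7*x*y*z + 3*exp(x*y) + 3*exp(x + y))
7*x*y - 2*z + 2*exp(x) - 3*sin(y)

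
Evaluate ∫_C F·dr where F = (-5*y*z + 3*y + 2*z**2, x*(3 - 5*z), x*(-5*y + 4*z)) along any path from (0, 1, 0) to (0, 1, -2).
0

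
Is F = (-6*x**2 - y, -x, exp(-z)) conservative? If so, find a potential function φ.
Yes, F is conservative. φ = -2*x**3 - x*y - exp(-z)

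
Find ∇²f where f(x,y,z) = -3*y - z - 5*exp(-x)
-5*exp(-x)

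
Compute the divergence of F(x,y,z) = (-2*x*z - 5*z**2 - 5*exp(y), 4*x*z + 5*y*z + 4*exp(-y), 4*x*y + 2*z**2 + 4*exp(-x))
7*z - 4*exp(-y)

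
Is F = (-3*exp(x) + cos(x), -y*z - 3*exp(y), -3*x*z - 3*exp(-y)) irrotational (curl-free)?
No, ∇×F = (y + 3*exp(-y), 3*z, 0)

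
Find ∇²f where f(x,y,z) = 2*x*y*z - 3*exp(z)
-3*exp(z)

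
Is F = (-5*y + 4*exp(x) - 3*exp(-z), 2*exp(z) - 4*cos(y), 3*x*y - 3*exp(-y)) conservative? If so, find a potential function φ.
No, ∇×F = (3*x - 2*exp(z) + 3*exp(-y), -3*y + 3*exp(-z), 5) ≠ 0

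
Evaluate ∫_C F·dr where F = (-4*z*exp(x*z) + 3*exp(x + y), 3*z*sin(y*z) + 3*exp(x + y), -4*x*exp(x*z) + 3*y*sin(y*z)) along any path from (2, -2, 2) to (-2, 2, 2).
8*sinh(4)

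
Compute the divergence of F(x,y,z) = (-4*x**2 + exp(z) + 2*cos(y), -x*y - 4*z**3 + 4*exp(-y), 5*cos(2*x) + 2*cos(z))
-9*x - 2*sin(z) - 4*exp(-y)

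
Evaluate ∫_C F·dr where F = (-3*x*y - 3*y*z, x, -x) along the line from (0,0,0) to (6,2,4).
-126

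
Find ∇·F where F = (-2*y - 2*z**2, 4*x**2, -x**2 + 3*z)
3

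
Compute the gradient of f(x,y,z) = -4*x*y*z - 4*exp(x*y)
(4*y*(-z - exp(x*y)), 4*x*(-z - exp(x*y)), -4*x*y)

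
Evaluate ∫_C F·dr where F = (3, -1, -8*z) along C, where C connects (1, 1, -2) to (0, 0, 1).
10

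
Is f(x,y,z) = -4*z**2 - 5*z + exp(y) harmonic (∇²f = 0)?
No, ∇²f = exp(y) - 8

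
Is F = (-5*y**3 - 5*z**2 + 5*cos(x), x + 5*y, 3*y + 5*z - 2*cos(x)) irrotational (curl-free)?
No, ∇×F = (3, -10*z - 2*sin(x), 15*y**2 + 1)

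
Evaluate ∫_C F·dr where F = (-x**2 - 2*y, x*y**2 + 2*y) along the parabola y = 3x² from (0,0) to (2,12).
23368/21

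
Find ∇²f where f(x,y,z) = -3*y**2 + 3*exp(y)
3*exp(y) - 6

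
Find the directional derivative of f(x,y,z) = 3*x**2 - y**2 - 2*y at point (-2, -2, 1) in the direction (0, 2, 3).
4*sqrt(13)/13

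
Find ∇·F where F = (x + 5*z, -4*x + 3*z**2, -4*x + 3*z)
4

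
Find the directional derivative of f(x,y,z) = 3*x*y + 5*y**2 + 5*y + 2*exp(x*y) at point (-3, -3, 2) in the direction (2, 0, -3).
6*sqrt(13)*(-2*exp(9) - 3)/13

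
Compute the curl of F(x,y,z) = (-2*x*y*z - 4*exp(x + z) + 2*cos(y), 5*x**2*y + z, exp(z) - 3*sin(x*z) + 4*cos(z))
(-1, -2*x*y + 3*z*cos(x*z) - 4*exp(x + z), 10*x*y + 2*x*z + 2*sin(y))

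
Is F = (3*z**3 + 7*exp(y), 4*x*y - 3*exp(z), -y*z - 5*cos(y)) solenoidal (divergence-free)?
No, ∇·F = 4*x - y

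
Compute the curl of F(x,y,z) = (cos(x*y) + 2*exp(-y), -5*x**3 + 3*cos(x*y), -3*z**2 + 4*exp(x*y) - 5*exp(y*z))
(4*x*exp(x*y) - 5*z*exp(y*z), -4*y*exp(x*y), -15*x**2 + x*sin(x*y) - 3*y*sin(x*y) + 2*exp(-y))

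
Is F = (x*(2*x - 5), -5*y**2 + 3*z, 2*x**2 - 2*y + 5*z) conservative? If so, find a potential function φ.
No, ∇×F = (-5, -4*x, 0) ≠ 0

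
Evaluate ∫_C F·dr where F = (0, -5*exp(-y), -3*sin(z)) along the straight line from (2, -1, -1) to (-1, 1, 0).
-10*sinh(1) - 3*cos(1) + 3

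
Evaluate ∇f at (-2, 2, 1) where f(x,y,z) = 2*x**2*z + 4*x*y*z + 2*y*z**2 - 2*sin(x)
(-2*cos(2), -6, 0)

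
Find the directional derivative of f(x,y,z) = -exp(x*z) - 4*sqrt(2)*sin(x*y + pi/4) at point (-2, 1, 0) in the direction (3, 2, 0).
4*sqrt(26)*sin(pi/4 + 2)/13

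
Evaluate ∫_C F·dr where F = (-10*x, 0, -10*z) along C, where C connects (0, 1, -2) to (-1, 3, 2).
-5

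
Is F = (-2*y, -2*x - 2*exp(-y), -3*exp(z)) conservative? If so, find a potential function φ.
Yes, F is conservative. φ = -2*x*y - 3*exp(z) + 2*exp(-y)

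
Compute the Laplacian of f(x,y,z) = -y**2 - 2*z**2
-6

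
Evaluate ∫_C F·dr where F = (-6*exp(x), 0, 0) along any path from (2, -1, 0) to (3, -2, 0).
6*(1 - E)*exp(2)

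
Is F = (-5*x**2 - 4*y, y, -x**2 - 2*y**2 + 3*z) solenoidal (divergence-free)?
No, ∇·F = 4 - 10*x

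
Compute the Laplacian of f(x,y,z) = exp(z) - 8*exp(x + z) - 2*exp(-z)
exp(z) - 16*exp(x + z) - 2*exp(-z)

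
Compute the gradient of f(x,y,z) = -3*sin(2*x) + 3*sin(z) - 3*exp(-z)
(-6*cos(2*x), 0, 3*cos(z) + 3*exp(-z))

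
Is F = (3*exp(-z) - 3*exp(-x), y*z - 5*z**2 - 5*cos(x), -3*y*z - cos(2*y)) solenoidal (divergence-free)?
No, ∇·F = -3*y + z + 3*exp(-x)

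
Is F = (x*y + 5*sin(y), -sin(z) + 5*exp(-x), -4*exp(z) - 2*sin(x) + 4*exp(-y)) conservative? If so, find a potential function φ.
No, ∇×F = (cos(z) - 4*exp(-y), 2*cos(x), -x - 5*cos(y) - 5*exp(-x)) ≠ 0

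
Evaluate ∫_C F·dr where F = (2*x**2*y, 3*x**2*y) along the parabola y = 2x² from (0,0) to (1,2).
24/5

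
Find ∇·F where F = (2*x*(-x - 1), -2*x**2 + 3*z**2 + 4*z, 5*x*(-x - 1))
-4*x - 2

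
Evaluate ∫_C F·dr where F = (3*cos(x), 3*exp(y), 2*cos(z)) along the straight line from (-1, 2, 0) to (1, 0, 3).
-3*exp(2) + 2*sin(3) + 3 + 6*sin(1)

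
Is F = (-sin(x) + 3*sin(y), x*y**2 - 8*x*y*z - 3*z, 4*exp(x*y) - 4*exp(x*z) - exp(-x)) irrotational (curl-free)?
No, ∇×F = (8*x*y + 4*x*exp(x*y) + 3, -4*y*exp(x*y) + 4*z*exp(x*z) - exp(-x), y**2 - 8*y*z - 3*cos(y))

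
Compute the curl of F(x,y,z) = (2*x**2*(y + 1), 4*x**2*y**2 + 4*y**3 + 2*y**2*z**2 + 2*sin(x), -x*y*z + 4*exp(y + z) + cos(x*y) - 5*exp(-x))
(-x*z - x*sin(x*y) - 4*y**2*z + 4*exp(y + z), y*z + y*sin(x*y) - 5*exp(-x), -2*x**2 + 8*x*y**2 + 2*cos(x))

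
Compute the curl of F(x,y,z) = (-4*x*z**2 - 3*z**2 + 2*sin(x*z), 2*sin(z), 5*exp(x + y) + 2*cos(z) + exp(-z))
(5*exp(x + y) - 2*cos(z), -8*x*z + 2*x*cos(x*z) - 6*z - 5*exp(x + y), 0)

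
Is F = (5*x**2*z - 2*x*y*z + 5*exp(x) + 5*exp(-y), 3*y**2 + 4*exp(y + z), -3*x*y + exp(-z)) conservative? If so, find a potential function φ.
No, ∇×F = (-3*x - 4*exp(y + z), 5*x**2 - 2*x*y + 3*y, 2*x*z + 5*exp(-y)) ≠ 0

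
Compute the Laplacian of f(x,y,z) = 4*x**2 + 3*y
8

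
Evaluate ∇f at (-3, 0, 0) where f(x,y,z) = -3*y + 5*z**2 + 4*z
(0, -3, 4)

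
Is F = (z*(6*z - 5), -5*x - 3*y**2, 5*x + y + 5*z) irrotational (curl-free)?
No, ∇×F = (1, 12*z - 10, -5)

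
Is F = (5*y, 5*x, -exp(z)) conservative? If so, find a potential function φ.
Yes, F is conservative. φ = 5*x*y - exp(z)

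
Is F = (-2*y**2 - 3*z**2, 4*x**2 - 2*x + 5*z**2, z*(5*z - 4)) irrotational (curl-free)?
No, ∇×F = (-10*z, -6*z, 8*x + 4*y - 2)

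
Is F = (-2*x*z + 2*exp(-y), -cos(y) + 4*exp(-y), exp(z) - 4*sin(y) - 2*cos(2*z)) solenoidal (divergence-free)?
No, ∇·F = -2*z + exp(z) + sin(y) + 4*sin(2*z) - 4*exp(-y)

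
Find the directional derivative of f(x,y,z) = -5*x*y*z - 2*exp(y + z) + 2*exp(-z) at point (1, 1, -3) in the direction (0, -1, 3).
sqrt(10)*(-3*exp(5) - 15*exp(2) - 2)*exp(-2)/5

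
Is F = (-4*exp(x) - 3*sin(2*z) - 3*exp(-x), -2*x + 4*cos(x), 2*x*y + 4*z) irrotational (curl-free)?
No, ∇×F = (2*x, -2*y - 6*cos(2*z), -4*sin(x) - 2)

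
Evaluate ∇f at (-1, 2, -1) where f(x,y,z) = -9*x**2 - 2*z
(18, 0, -2)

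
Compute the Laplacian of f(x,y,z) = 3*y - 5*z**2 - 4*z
-10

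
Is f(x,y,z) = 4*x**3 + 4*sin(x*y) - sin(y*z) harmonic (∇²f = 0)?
No, ∇²f = -4*x**2*sin(x*y) + 24*x - 4*y**2*sin(x*y) + y**2*sin(y*z) + z**2*sin(y*z)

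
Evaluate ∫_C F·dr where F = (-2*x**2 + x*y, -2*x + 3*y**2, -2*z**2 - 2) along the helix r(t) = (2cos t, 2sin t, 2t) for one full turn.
-128*pi**3/3 - 16*pi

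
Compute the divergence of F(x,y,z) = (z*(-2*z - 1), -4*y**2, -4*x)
-8*y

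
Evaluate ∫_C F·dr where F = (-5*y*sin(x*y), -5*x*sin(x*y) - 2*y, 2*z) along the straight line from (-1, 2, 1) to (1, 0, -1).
9 - 5*cos(2)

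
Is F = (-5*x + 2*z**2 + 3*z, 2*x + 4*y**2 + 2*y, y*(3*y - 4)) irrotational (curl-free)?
No, ∇×F = (6*y - 4, 4*z + 3, 2)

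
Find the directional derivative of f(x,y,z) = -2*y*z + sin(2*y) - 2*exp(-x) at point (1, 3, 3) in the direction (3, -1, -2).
sqrt(14)*(3 + E*(9 - cos(6)))*exp(-1)/7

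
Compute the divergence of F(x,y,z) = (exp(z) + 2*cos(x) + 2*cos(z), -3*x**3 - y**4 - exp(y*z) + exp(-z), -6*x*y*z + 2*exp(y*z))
-6*x*y - 4*y**3 + 2*y*exp(y*z) - z*exp(y*z) - 2*sin(x)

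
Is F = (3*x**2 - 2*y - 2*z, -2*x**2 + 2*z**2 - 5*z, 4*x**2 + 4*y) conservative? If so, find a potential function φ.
No, ∇×F = (9 - 4*z, -8*x - 2, 2 - 4*x) ≠ 0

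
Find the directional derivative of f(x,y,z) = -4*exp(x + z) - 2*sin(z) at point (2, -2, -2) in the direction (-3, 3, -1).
2*sqrt(19)*(cos(2) + 8)/19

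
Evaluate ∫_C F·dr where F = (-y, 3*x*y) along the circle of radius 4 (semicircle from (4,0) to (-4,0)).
8*pi + 128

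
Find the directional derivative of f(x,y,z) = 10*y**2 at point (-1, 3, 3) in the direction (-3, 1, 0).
6*sqrt(10)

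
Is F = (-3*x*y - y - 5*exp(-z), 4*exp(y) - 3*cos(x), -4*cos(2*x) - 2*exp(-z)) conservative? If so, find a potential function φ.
No, ∇×F = (0, -8*sin(2*x) + 5*exp(-z), 3*x + 3*sin(x) + 1) ≠ 0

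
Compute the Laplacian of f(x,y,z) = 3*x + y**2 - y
2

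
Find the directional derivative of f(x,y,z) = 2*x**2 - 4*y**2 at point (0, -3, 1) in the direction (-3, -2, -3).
-24*sqrt(22)/11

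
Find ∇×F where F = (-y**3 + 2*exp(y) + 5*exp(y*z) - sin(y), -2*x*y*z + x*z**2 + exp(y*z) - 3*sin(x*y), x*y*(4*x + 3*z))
(4*x**2 + 2*x*y + x*z - y*exp(y*z), y*(-8*x - 3*z + 5*exp(y*z)), 3*y**2 - 2*y*z - 3*y*cos(x*y) + z**2 - 5*z*exp(y*z) - 2*exp(y) + cos(y))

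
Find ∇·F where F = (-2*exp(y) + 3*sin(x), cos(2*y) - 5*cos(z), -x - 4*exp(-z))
-2*sin(2*y) + 3*cos(x) + 4*exp(-z)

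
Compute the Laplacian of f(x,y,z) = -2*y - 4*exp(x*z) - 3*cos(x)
-4*x**2*exp(x*z) - 4*z**2*exp(x*z) + 3*cos(x)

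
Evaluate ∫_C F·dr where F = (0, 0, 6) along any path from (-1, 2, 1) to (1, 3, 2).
6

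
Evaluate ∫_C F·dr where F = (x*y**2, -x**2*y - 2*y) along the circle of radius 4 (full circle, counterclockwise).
0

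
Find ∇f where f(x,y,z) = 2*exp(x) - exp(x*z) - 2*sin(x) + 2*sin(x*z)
(-z*exp(x*z) + 2*z*cos(x*z) + 2*exp(x) - 2*cos(x), 0, x*(-exp(x*z) + 2*cos(x*z)))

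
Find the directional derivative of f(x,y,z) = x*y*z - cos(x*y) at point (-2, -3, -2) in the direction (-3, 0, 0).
-6 + 3*sin(6)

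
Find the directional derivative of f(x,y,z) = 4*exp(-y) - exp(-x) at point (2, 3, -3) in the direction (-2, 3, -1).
sqrt(14)*(-6 - E)*exp(-3)/7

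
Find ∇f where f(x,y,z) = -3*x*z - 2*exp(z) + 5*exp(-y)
(-3*z, -5*exp(-y), -3*x - 2*exp(z))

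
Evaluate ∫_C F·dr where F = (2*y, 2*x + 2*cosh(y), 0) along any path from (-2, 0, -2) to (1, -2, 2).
-2*sinh(2) - 4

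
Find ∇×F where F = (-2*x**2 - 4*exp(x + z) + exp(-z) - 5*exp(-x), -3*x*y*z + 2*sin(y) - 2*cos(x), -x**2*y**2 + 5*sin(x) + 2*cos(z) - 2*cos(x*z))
(x*y*(3 - 2*x), 2*x*y**2 - 2*z*sin(x*z) - 4*exp(x + z) - 5*cos(x) - exp(-z), -3*y*z + 2*sin(x))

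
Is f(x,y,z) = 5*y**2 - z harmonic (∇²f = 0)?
No, ∇²f = 10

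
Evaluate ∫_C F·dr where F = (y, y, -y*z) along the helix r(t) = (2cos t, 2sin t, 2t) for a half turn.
-10*pi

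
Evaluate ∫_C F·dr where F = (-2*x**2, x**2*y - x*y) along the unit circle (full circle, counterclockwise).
0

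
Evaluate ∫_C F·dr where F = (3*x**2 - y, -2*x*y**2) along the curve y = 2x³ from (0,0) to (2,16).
-24576/5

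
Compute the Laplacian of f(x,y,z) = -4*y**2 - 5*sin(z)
5*sin(z) - 8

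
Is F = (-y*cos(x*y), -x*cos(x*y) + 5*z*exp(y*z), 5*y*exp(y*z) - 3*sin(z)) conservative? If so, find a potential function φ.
Yes, F is conservative. φ = 5*exp(y*z) - sin(x*y) + 3*cos(z)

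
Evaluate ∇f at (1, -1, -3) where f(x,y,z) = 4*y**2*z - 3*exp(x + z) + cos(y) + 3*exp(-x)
(-(3 + 3*E)*exp(-2), sin(1) + 24, 4 - 3*exp(-2))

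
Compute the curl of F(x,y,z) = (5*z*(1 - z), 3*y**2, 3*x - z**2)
(0, 2 - 10*z, 0)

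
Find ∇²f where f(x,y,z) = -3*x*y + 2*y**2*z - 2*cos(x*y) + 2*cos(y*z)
2*x**2*cos(x*y) + 2*y**2*cos(x*y) - 2*y**2*cos(y*z) - 2*z**2*cos(y*z) + 4*z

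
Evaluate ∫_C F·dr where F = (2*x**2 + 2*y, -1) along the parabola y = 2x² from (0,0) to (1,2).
0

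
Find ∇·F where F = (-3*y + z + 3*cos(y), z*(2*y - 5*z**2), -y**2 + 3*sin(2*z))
2*z + 6*cos(2*z)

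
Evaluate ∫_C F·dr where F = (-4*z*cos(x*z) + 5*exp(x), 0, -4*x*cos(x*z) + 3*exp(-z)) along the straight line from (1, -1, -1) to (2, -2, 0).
-2*E - 4*sin(1) - 3 + 5*exp(2)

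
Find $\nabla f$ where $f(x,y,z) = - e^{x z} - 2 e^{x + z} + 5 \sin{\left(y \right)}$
(-z*exp(x*z) - 2*exp(x + z), 5*cos(y), -x*exp(x*z) - 2*exp(x + z))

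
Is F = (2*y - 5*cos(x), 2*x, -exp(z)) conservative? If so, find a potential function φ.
Yes, F is conservative. φ = 2*x*y - exp(z) - 5*sin(x)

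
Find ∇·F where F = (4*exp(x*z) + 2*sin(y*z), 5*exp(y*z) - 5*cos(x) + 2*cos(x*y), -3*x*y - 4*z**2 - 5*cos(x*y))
-2*x*sin(x*y) + 4*z*exp(x*z) + 5*z*exp(y*z) - 8*z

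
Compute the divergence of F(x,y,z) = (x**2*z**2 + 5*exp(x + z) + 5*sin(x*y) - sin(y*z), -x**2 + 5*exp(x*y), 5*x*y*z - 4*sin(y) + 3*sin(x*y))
5*x*y + 2*x*z**2 + 5*x*exp(x*y) + 5*y*cos(x*y) + 5*exp(x + z)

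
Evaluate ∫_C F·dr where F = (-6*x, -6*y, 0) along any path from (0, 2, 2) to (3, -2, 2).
-27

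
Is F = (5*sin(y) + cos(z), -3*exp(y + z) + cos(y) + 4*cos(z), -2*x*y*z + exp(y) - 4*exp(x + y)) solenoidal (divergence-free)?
No, ∇·F = -2*x*y - 3*exp(y + z) - sin(y)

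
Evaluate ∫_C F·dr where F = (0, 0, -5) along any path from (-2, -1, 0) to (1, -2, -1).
5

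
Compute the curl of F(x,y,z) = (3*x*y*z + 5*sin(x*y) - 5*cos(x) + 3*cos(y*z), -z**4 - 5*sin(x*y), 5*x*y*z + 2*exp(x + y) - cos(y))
(5*x*z + 4*z**3 + 2*exp(x + y) + sin(y), 3*x*y - 5*y*z - 3*y*sin(y*z) - 2*exp(x + y), -3*x*z - 5*x*cos(x*y) - 5*y*cos(x*y) + 3*z*sin(y*z))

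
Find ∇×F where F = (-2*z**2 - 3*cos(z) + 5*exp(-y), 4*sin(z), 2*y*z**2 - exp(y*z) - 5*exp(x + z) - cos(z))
(2*z**2 - z*exp(y*z) - 4*cos(z), -4*z + 5*exp(x + z) + 3*sin(z), 5*exp(-y))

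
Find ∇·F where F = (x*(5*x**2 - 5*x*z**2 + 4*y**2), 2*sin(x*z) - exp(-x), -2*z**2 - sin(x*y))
15*x**2 - 10*x*z**2 + 4*y**2 - 4*z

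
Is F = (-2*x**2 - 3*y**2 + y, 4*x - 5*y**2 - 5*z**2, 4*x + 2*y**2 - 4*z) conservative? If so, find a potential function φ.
No, ∇×F = (4*y + 10*z, -4, 6*y + 3) ≠ 0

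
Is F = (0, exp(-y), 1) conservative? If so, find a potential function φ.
Yes, F is conservative. φ = z - exp(-y)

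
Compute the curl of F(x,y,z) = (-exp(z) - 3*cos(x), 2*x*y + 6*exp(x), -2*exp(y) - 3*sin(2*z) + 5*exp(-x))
(-2*exp(y), -exp(z) + 5*exp(-x), 2*y + 6*exp(x))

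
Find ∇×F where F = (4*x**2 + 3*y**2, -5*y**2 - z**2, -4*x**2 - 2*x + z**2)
(2*z, 8*x + 2, -6*y)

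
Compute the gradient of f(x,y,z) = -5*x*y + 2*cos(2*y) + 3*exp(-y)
(-5*y, -5*x - 4*sin(2*y) - 3*exp(-y), 0)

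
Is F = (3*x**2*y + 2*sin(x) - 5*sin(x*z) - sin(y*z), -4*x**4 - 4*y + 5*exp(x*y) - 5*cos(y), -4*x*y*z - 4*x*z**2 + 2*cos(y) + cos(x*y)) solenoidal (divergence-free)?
No, ∇·F = 2*x*y - 8*x*z + 5*x*exp(x*y) - 5*z*cos(x*z) + 5*sin(y) + 2*cos(x) - 4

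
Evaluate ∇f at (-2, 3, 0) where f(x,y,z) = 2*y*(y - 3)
(0, 6, 0)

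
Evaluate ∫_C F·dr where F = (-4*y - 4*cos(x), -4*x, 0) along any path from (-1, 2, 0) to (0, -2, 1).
-8 - 4*sin(1)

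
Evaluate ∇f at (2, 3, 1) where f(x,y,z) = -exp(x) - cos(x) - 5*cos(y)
(-exp(2) + sin(2), 5*sin(3), 0)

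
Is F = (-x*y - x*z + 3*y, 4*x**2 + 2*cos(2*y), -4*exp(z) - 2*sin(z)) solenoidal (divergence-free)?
No, ∇·F = -y - z - 4*exp(z) - 4*sin(2*y) - 2*cos(z)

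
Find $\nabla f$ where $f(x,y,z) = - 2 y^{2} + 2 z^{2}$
(0, -4*y, 4*z)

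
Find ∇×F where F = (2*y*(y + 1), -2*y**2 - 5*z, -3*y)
(2, 0, -4*y - 2)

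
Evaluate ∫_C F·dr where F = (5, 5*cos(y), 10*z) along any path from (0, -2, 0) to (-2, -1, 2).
-5*sin(1) + 5*sin(2) + 10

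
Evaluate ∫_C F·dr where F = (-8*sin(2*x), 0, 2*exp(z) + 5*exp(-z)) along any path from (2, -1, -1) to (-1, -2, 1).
4*cos(2) - 4*cos(4) + 14*sinh(1)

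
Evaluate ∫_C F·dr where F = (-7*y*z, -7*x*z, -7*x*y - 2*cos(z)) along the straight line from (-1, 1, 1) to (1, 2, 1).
-21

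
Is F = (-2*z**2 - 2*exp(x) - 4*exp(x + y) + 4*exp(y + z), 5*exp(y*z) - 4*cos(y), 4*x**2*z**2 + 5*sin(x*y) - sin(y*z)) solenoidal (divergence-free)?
No, ∇·F = 8*x**2*z - y*cos(y*z) + 5*z*exp(y*z) - 2*exp(x) - 4*exp(x + y) + 4*sin(y)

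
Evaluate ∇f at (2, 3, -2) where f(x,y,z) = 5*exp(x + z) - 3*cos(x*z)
(6*sin(4) + 5, 0, 5 - 6*sin(4))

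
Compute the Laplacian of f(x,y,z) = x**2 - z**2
0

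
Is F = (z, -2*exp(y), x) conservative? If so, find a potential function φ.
Yes, F is conservative. φ = x*z - 2*exp(y)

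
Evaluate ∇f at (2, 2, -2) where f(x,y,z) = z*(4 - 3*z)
(0, 0, 16)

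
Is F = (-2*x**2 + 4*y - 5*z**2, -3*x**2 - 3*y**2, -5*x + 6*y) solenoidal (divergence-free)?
No, ∇·F = -4*x - 6*y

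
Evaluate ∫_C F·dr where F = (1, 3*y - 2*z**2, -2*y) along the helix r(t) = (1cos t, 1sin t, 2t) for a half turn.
-10 + 16*pi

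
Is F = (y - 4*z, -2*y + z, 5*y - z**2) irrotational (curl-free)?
No, ∇×F = (4, -4, -1)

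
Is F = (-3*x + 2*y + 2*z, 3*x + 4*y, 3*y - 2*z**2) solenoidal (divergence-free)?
No, ∇·F = 1 - 4*z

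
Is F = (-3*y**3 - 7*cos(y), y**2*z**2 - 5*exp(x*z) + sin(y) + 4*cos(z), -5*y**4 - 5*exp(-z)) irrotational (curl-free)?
No, ∇×F = (5*x*exp(x*z) - 20*y**3 - 2*y**2*z + 4*sin(z), 0, 9*y**2 - 5*z*exp(x*z) - 7*sin(y))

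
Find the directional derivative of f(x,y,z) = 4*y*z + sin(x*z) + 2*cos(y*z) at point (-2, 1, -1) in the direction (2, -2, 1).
-4*cos(2)/3 + 2*sin(1) + 4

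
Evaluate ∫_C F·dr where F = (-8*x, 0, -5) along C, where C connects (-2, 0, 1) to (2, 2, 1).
0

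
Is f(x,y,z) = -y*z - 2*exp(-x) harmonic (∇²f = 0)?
No, ∇²f = -2*exp(-x)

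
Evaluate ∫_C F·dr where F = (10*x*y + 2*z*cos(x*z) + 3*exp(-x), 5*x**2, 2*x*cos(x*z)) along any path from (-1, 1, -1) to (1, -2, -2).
-15 - 2*sin(2) - 2*sin(1) - 3*exp(-1) + 3*E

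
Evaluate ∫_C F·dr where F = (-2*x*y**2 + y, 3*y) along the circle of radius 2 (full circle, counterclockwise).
-4*pi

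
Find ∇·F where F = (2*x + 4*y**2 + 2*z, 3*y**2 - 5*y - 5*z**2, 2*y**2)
6*y - 3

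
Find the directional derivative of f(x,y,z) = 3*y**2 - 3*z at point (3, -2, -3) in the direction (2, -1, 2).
2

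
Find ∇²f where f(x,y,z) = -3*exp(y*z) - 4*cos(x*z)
4*x**2*cos(x*z) - 3*y**2*exp(y*z) - 3*z**2*exp(y*z) + 4*z**2*cos(x*z)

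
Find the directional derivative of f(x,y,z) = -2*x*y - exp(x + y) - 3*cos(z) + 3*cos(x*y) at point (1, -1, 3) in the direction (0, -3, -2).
3*sqrt(13)*(-3*sin(1) - 2*sin(3) + 3)/13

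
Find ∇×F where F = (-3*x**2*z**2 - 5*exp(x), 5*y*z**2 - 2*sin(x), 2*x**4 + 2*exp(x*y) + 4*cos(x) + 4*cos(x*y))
(2*x*exp(x*y) - 4*x*sin(x*y) - 10*y*z, -8*x**3 - 6*x**2*z - 2*y*exp(x*y) + 4*y*sin(x*y) + 4*sin(x), -2*cos(x))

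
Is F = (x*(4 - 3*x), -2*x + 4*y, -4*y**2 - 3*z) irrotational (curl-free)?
No, ∇×F = (-8*y, 0, -2)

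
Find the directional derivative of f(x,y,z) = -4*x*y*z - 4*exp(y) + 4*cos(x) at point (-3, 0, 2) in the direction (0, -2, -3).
-40*sqrt(13)/13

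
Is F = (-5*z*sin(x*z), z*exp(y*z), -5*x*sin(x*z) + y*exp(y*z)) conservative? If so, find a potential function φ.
Yes, F is conservative. φ = exp(y*z) + 5*cos(x*z)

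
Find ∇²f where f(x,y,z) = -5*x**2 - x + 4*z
-10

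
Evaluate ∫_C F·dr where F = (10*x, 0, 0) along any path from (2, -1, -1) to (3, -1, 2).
25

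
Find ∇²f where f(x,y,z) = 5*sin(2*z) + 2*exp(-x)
-20*sin(2*z) + 2*exp(-x)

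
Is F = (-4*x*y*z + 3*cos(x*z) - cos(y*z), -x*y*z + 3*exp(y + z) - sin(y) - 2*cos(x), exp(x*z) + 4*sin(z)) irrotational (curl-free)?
No, ∇×F = (x*y - 3*exp(y + z), -4*x*y - 3*x*sin(x*z) + y*sin(y*z) - z*exp(x*z), 4*x*z - y*z - z*sin(y*z) + 2*sin(x))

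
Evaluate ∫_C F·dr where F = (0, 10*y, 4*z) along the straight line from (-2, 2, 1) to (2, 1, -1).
-15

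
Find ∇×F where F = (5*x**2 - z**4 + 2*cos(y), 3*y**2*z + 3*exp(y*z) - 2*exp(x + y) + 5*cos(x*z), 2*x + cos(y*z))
(5*x*sin(x*z) - 3*y**2 - 3*y*exp(y*z) - z*sin(y*z), -4*z**3 - 2, -5*z*sin(x*z) - 2*exp(x + y) + 2*sin(y))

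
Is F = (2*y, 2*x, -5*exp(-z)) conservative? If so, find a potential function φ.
Yes, F is conservative. φ = 2*x*y + 5*exp(-z)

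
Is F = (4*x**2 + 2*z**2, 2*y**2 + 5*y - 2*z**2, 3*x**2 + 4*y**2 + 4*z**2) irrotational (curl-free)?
No, ∇×F = (8*y + 4*z, -6*x + 4*z, 0)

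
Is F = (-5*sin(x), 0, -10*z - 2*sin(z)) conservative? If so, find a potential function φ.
Yes, F is conservative. φ = -5*z**2 + 5*cos(x) + 2*cos(z)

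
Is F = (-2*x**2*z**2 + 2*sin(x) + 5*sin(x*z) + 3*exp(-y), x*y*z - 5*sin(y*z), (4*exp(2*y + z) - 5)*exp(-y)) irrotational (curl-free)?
No, ∇×F = (-x*y + 5*y*cos(y*z) + 4*exp(y + z) + 5*exp(-y), x*(-4*x*z + 5*cos(x*z)), y*z + 3*exp(-y))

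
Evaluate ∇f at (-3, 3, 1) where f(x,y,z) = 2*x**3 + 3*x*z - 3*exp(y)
(57, -3*exp(3), -9)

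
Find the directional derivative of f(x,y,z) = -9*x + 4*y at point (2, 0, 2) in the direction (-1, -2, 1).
sqrt(6)/6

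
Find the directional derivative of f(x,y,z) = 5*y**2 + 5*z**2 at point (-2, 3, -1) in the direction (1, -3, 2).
-55*sqrt(14)/7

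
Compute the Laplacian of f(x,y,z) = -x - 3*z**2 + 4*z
-6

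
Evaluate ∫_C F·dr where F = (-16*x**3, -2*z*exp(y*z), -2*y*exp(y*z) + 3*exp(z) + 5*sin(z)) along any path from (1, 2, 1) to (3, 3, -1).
-320 - 3*E - 2*exp(-3) + 3*exp(-1) + 2*exp(2)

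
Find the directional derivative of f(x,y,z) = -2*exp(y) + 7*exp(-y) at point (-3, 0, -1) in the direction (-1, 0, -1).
0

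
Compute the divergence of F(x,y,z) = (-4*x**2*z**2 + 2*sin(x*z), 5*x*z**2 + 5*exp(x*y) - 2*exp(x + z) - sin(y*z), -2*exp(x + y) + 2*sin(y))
-8*x*z**2 + 5*x*exp(x*y) + 2*z*cos(x*z) - z*cos(y*z)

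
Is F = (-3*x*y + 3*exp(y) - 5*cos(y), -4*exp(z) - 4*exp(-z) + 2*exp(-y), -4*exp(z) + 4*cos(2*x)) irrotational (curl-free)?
No, ∇×F = (8*sinh(z), 8*sin(2*x), 3*x - 3*exp(y) - 5*sin(y))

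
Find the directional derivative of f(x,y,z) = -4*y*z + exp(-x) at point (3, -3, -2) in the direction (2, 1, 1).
sqrt(6)*(-1 + 10*exp(3))*exp(-3)/3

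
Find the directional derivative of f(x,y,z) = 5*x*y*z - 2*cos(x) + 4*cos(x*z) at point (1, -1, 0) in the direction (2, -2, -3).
sqrt(17)*(4*sin(1) + 15)/17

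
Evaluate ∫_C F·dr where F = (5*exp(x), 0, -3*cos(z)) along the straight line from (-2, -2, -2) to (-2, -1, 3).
-3*sin(2) - 3*sin(3)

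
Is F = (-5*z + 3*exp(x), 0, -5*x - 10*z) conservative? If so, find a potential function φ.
Yes, F is conservative. φ = -5*x*z - 5*z**2 + 3*exp(x)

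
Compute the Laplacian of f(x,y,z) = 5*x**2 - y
10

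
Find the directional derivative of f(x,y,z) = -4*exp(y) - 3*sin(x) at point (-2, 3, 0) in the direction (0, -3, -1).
6*sqrt(10)*exp(3)/5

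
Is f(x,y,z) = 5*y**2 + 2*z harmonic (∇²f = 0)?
No, ∇²f = 10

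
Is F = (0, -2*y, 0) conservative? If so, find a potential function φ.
Yes, F is conservative. φ = -y**2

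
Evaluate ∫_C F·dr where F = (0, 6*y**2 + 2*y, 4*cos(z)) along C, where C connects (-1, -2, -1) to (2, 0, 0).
4*sin(1) + 12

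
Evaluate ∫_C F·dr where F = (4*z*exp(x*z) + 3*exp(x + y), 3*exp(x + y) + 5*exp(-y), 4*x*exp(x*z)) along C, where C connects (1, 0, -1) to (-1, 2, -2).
-4*exp(-1) - 5*exp(-2) + 5 + 4*exp(2)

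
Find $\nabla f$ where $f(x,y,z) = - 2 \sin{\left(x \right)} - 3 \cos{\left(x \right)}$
(3*sin(x) - 2*cos(x), 0, 0)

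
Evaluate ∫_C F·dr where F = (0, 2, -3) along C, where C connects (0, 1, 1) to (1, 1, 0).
3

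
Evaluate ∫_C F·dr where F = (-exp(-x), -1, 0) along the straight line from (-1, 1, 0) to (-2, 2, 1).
-E - 1 + exp(2)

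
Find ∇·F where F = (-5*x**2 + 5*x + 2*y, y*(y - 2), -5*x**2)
-10*x + 2*y + 3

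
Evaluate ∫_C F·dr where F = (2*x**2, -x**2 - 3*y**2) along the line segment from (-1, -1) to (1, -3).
28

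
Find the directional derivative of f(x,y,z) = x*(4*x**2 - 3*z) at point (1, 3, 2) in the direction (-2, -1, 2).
-6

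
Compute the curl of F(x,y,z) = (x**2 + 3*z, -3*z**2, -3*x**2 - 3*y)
(6*z - 3, 6*x + 3, 0)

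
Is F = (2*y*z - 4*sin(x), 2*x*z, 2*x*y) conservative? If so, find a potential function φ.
Yes, F is conservative. φ = 2*x*y*z + 4*cos(x)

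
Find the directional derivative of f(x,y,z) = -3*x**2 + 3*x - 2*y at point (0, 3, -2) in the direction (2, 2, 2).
sqrt(3)/3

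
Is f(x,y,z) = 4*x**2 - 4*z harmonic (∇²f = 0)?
No, ∇²f = 8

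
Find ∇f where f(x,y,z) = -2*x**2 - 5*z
(-4*x, 0, -5)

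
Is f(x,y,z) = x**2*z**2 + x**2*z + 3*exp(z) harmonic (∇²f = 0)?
No, ∇²f = 2*x**2 + 2*z*(z + 1) + 3*exp(z)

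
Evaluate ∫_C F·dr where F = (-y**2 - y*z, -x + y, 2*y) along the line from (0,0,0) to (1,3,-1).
-2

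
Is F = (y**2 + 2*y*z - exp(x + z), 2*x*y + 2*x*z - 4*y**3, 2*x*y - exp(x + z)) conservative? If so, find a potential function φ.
Yes, F is conservative. φ = x*y**2 + 2*x*y*z - y**4 - exp(x + z)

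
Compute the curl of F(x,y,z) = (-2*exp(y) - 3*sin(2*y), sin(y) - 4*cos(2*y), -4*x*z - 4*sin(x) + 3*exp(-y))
(-3*exp(-y), 4*z + 4*cos(x), 2*exp(y) + 6*cos(2*y))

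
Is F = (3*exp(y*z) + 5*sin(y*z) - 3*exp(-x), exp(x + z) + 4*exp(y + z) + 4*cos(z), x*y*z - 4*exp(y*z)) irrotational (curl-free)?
No, ∇×F = (x*z - 4*z*exp(y*z) - exp(x + z) - 4*exp(y + z) + 4*sin(z), y*(-z + 3*exp(y*z) + 5*cos(y*z)), -3*z*exp(y*z) - 5*z*cos(y*z) + exp(x + z))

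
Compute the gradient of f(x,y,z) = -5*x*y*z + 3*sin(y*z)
(-5*y*z, z*(-5*x + 3*cos(y*z)), y*(-5*x + 3*cos(y*z)))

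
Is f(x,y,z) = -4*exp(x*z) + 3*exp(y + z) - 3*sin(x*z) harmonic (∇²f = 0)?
No, ∇²f = -4*x**2*exp(x*z) + 3*x**2*sin(x*z) + z**2*(-4*exp(x*z) + 3*sin(x*z)) + 6*exp(y + z)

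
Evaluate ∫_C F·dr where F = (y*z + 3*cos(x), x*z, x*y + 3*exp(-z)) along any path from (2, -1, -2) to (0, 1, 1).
-4 - 3*sin(2) - 3*exp(-1) + 3*exp(2)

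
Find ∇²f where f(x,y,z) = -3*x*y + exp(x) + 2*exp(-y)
exp(x) + 2*exp(-y)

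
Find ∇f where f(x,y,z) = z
(0, 0, 1)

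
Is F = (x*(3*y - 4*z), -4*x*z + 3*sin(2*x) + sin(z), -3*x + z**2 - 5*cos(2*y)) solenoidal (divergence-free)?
No, ∇·F = 3*y - 2*z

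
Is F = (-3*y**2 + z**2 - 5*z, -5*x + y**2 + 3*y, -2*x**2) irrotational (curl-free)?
No, ∇×F = (0, 4*x + 2*z - 5, 6*y - 5)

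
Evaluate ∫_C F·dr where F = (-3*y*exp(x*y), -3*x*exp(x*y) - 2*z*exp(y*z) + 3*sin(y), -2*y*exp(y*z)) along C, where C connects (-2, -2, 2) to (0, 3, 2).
-2*exp(6) - 3 + 3*cos(2) + 2*exp(-4) - 3*cos(3) + 3*exp(4)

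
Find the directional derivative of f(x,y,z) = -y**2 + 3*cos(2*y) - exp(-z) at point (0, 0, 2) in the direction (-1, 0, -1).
-sqrt(2)*exp(-2)/2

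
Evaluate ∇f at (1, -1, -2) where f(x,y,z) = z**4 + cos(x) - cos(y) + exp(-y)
(-sin(1), -E - sin(1), -32)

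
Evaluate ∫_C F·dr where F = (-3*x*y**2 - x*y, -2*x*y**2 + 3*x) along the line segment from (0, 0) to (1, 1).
-1/12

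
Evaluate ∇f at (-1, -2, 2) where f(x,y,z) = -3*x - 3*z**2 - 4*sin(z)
(-3, 0, -12 - 4*cos(2))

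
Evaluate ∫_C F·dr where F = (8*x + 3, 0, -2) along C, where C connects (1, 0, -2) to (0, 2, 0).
-11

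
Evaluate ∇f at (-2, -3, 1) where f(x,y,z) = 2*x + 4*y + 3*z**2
(2, 4, 6)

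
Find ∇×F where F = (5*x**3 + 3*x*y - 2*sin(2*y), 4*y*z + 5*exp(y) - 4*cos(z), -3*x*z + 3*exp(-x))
(-4*y - 4*sin(z), 3*z + 3*exp(-x), -3*x + 4*cos(2*y))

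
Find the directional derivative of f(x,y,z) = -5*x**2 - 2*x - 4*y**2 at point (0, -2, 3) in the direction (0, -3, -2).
-48*sqrt(13)/13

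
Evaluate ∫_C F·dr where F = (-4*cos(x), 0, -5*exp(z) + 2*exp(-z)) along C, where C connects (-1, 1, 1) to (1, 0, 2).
-5*exp(2) - 8*sin(1) - 2*exp(-2) + 2*exp(-1) + 5*E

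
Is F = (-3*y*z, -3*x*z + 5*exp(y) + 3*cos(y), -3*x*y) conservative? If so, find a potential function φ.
Yes, F is conservative. φ = -3*x*y*z + 5*exp(y) + 3*sin(y)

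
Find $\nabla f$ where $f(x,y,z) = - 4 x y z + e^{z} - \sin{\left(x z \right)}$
(-z*(4*y + cos(x*z)), -4*x*z, -4*x*y - x*cos(x*z) + exp(z))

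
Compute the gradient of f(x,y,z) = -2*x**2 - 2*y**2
(-4*x, -4*y, 0)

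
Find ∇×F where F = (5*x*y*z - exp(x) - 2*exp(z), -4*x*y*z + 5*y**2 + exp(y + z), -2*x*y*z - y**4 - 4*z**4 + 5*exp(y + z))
(4*x*y - 2*x*z - 4*y**3 + 4*exp(y + z), 5*x*y + 2*y*z - 2*exp(z), z*(-5*x - 4*y))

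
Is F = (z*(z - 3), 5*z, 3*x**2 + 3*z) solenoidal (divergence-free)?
No, ∇·F = 3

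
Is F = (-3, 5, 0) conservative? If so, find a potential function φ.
Yes, F is conservative. φ = -3*x + 5*y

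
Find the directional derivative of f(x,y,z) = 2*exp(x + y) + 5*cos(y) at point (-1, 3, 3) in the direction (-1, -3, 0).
sqrt(10)*(-8*exp(2) + 15*sin(3))/10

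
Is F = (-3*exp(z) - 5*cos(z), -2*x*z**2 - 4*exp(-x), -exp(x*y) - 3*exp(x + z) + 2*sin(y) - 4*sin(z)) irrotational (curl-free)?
No, ∇×F = (4*x*z - x*exp(x*y) + 2*cos(y), y*exp(x*y) - 3*exp(z) + 3*exp(x + z) + 5*sin(z), -2*z**2 + 4*exp(-x))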